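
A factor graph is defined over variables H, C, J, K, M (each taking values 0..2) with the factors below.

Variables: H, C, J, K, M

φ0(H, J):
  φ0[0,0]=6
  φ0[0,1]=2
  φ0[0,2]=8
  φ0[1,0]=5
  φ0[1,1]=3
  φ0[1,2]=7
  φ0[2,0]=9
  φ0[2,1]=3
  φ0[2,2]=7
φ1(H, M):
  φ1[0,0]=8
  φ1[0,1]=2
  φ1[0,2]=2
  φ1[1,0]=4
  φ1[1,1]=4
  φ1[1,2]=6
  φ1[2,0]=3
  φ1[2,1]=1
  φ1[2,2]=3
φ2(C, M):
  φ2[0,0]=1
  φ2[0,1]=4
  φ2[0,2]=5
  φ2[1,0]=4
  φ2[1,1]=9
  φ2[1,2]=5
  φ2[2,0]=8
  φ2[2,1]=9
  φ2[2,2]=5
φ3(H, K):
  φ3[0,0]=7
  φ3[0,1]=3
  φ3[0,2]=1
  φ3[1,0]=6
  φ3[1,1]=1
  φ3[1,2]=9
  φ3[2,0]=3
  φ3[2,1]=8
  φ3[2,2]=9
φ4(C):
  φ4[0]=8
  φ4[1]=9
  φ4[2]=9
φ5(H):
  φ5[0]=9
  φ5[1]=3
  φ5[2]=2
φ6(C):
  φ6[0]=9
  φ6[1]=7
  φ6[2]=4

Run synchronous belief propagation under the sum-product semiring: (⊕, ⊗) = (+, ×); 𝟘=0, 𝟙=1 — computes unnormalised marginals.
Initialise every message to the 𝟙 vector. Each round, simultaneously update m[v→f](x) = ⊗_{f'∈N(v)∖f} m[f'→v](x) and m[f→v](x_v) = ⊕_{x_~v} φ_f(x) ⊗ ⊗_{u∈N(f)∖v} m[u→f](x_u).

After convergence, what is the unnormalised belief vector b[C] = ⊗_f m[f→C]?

b[C] = [6761088, 11430720, 9099648]

init: all messages = 𝟙 over 3 values
r1 m[φ0→H] = [16, 15, 19]
r1 m[φ0→J] = [20, 8, 22]
r1 m[φ1→H] = [12, 14, 7]
r1 m[φ1→M] = [15, 7, 11]
r1 m[φ2→C] = [10, 18, 22]
r1 m[φ2→M] = [13, 22, 15]
r1 m[φ3→H] = [11, 16, 20]
r1 m[φ3→K] = [16, 12, 19]
r1 m[φ4→C] = [8, 9, 9]
r1 m[φ5→H] = [9, 3, 2]
r1 m[φ6→C] = [9, 7, 4]
r1 m[H→φ0] = [1, 1, 1]
r1 m[H→φ1] = [1, 1, 1]
r1 m[H→φ3] = [1, 1, 1]
r1 m[H→φ5] = [1, 1, 1]
r1 m[C→φ2] = [1, 1, 1]
r1 m[C→φ4] = [1, 1, 1]
r1 m[C→φ6] = [1, 1, 1]
r1 m[J→φ0] = [1, 1, 1]
r1 m[K→φ3] = [1, 1, 1]
r1 m[M→φ1] = [1, 1, 1]
r1 m[M→φ2] = [1, 1, 1]
r2 m[φ0→H] = [16, 15, 19]
r2 m[φ0→J] = [20, 8, 22]
r2 m[φ1→H] = [12, 14, 7]
r2 m[φ1→M] = [15, 7, 11]
r2 m[φ2→C] = [10, 18, 22]
r2 m[φ2→M] = [13, 22, 15]
r2 m[φ3→H] = [11, 16, 20]
r2 m[φ3→K] = [16, 12, 19]
r2 m[φ4→C] = [8, 9, 9]
r2 m[φ5→H] = [9, 3, 2]
r2 m[φ6→C] = [9, 7, 4]
r2 m[H→φ0] = [1188, 672, 280]
r2 m[H→φ1] = [1584, 720, 760]
r2 m[H→φ3] = [1728, 630, 266]
r2 m[H→φ5] = [2112, 3360, 2660]
r2 m[C→φ2] = [72, 63, 36]
r2 m[C→φ4] = [90, 126, 88]
r2 m[C→φ6] = [80, 162, 198]
r2 m[J→φ0] = [1, 1, 1]
r2 m[K→φ3] = [1, 1, 1]
r2 m[M→φ1] = [13, 22, 15]
r2 m[M→φ2] = [15, 7, 11]
r3 m[φ0→H] = [16, 15, 19]
r3 m[φ0→J] = [13008, 5232, 16168]
r3 m[φ1→H] = [178, 230, 106]
r3 m[φ1→M] = [17832, 6808, 9768]
r3 m[φ2→C] = [98, 178, 238]
r3 m[φ2→M] = [612, 1179, 855]
r3 m[φ3→H] = [11, 16, 20]
r3 m[φ3→K] = [16674, 7942, 9792]
r3 m[φ4→C] = [8, 9, 9]
r3 m[φ5→H] = [9, 3, 2]
r3 m[φ6→C] = [9, 7, 4]
r3 m[H→φ0] = [1188, 672, 280]
r3 m[H→φ1] = [1584, 720, 760]
r3 m[H→φ3] = [1728, 630, 266]
r3 m[H→φ5] = [2112, 3360, 2660]
r3 m[C→φ2] = [72, 63, 36]
r3 m[C→φ4] = [90, 126, 88]
r3 m[C→φ6] = [80, 162, 198]
r3 m[J→φ0] = [1, 1, 1]
r3 m[K→φ3] = [1, 1, 1]
r3 m[M→φ1] = [13, 22, 15]
r3 m[M→φ2] = [15, 7, 11]
r4 m[φ0→H] = [16, 15, 19]
r4 m[φ0→J] = [13008, 5232, 16168]
r4 m[φ1→H] = [178, 230, 106]
r4 m[φ1→M] = [17832, 6808, 9768]
r4 m[φ2→C] = [98, 178, 238]
r4 m[φ2→M] = [612, 1179, 855]
r4 m[φ3→H] = [11, 16, 20]
r4 m[φ3→K] = [16674, 7942, 9792]
r4 m[φ4→C] = [8, 9, 9]
r4 m[φ5→H] = [9, 3, 2]
r4 m[φ6→C] = [9, 7, 4]
r4 m[H→φ0] = [17622, 11040, 4240]
r4 m[H→φ1] = [1584, 720, 760]
r4 m[H→φ3] = [25632, 10350, 4028]
r4 m[H→φ5] = [31328, 55200, 40280]
r4 m[C→φ2] = [72, 63, 36]
r4 m[C→φ4] = [882, 1246, 952]
r4 m[C→φ6] = [784, 1602, 2142]
r4 m[J→φ0] = [1, 1, 1]
r4 m[K→φ3] = [1, 1, 1]
r4 m[M→φ1] = [612, 1179, 855]
r4 m[M→φ2] = [17832, 6808, 9768]
r5 m[φ0→H] = [16, 15, 19]
r5 m[φ0→J] = [199092, 81084, 247936]
r5 m[φ1→H] = [8964, 12294, 5580]
r5 m[φ1→M] = [17832, 6808, 9768]
r5 m[φ2→C] = [93904, 181440, 252768]
r5 m[φ2→M] = [612, 1179, 855]
r5 m[φ3→H] = [11, 16, 20]
r5 m[φ3→K] = [253608, 119470, 155034]
r5 m[φ4→C] = [8, 9, 9]
r5 m[φ5→H] = [9, 3, 2]
r5 m[φ6→C] = [9, 7, 4]
r5 m[H→φ0] = [17622, 11040, 4240]
r5 m[H→φ1] = [1584, 720, 760]
r5 m[H→φ3] = [25632, 10350, 4028]
r5 m[H→φ5] = [31328, 55200, 40280]
r5 m[C→φ2] = [72, 63, 36]
r5 m[C→φ4] = [882, 1246, 952]
r5 m[C→φ6] = [784, 1602, 2142]
r5 m[J→φ0] = [1, 1, 1]
r5 m[K→φ3] = [1, 1, 1]
r5 m[M→φ1] = [612, 1179, 855]
r5 m[M→φ2] = [17832, 6808, 9768]
r6 m[φ0→H] = [16, 15, 19]
r6 m[φ0→J] = [199092, 81084, 247936]
r6 m[φ1→H] = [8964, 12294, 5580]
r6 m[φ1→M] = [17832, 6808, 9768]
r6 m[φ2→C] = [93904, 181440, 252768]
r6 m[φ2→M] = [612, 1179, 855]
r6 m[φ3→H] = [11, 16, 20]
r6 m[φ3→K] = [253608, 119470, 155034]
r6 m[φ4→C] = [8, 9, 9]
r6 m[φ5→H] = [9, 3, 2]
r6 m[φ6→C] = [9, 7, 4]
r6 m[H→φ0] = [887436, 590112, 223200]
r6 m[H→φ1] = [1584, 720, 760]
r6 m[H→φ3] = [1290816, 553230, 212040]
r6 m[H→φ5] = [1577664, 2950560, 2120400]
r6 m[C→φ2] = [72, 63, 36]
r6 m[C→φ4] = [845136, 1270080, 1011072]
r6 m[C→φ6] = [751232, 1632960, 2274912]
r6 m[J→φ0] = [1, 1, 1]
r6 m[K→φ3] = [1, 1, 1]
r6 m[M→φ1] = [612, 1179, 855]
r6 m[M→φ2] = [17832, 6808, 9768]
r7 m[φ0→H] = [16, 15, 19]
r7 m[φ0→J] = [10283976, 4214808, 12792672]
r7 m[φ1→H] = [8964, 12294, 5580]
r7 m[φ1→M] = [17832, 6808, 9768]
r7 m[φ2→C] = [93904, 181440, 252768]
r7 m[φ2→M] = [612, 1179, 855]
r7 m[φ3→H] = [11, 16, 20]
r7 m[φ3→K] = [12991212, 6121998, 8178246]
r7 m[φ4→C] = [8, 9, 9]
r7 m[φ5→H] = [9, 3, 2]
r7 m[φ6→C] = [9, 7, 4]
r7 m[H→φ0] = [887436, 590112, 223200]
r7 m[H→φ1] = [1584, 720, 760]
r7 m[H→φ3] = [1290816, 553230, 212040]
r7 m[H→φ5] = [1577664, 2950560, 2120400]
r7 m[C→φ2] = [72, 63, 36]
r7 m[C→φ4] = [845136, 1270080, 1011072]
r7 m[C→φ6] = [751232, 1632960, 2274912]
r7 m[J→φ0] = [1, 1, 1]
r7 m[K→φ3] = [1, 1, 1]
r7 m[M→φ1] = [612, 1179, 855]
r7 m[M→φ2] = [17832, 6808, 9768]
r8 m[φ0→H] = [16, 15, 19]
r8 m[φ0→J] = [10283976, 4214808, 12792672]
r8 m[φ1→H] = [8964, 12294, 5580]
r8 m[φ1→M] = [17832, 6808, 9768]
r8 m[φ2→C] = [93904, 181440, 252768]
r8 m[φ2→M] = [612, 1179, 855]
r8 m[φ3→H] = [11, 16, 20]
r8 m[φ3→K] = [12991212, 6121998, 8178246]
r8 m[φ4→C] = [8, 9, 9]
r8 m[φ5→H] = [9, 3, 2]
r8 m[φ6→C] = [9, 7, 4]
r8 m[H→φ0] = [887436, 590112, 223200]
r8 m[H→φ1] = [1584, 720, 760]
r8 m[H→φ3] = [1290816, 553230, 212040]
r8 m[H→φ5] = [1577664, 2950560, 2120400]
r8 m[C→φ2] = [72, 63, 36]
r8 m[C→φ4] = [845136, 1270080, 1011072]
r8 m[C→φ6] = [751232, 1632960, 2274912]
r8 m[J→φ0] = [1, 1, 1]
r8 m[K→φ3] = [1, 1, 1]
r8 m[M→φ1] = [612, 1179, 855]
r8 m[M→φ2] = [17832, 6808, 9768]
fixed point reached at round 8
b[C] = ⊗ incoming = [6761088, 11430720, 9099648]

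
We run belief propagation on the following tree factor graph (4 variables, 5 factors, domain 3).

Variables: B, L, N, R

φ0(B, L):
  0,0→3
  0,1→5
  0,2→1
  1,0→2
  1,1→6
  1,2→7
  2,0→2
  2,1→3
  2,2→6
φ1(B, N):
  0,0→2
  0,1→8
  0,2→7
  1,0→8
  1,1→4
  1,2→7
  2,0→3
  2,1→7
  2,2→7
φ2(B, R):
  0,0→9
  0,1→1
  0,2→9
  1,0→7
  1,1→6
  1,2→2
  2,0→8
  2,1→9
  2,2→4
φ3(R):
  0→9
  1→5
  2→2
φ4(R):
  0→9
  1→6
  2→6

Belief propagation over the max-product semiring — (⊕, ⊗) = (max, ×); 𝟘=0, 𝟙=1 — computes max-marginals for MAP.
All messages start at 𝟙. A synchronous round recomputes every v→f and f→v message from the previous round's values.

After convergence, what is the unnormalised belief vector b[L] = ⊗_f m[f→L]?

init: all messages = 𝟙 over 3 values
r1 m[φ0→B] = [5, 7, 6]
r1 m[φ0→L] = [3, 6, 7]
r1 m[φ1→B] = [8, 8, 7]
r1 m[φ1→N] = [8, 8, 7]
r1 m[φ2→B] = [9, 7, 9]
r1 m[φ2→R] = [9, 9, 9]
r1 m[φ3→R] = [9, 5, 2]
r1 m[φ4→R] = [9, 6, 6]
r1 m[B→φ0] = [1, 1, 1]
r1 m[B→φ1] = [1, 1, 1]
r1 m[B→φ2] = [1, 1, 1]
r1 m[L→φ0] = [1, 1, 1]
r1 m[N→φ1] = [1, 1, 1]
r1 m[R→φ2] = [1, 1, 1]
r1 m[R→φ3] = [1, 1, 1]
r1 m[R→φ4] = [1, 1, 1]
r2 m[φ0→B] = [5, 7, 6]
r2 m[φ0→L] = [3, 6, 7]
r2 m[φ1→B] = [8, 8, 7]
r2 m[φ1→N] = [8, 8, 7]
r2 m[φ2→B] = [9, 7, 9]
r2 m[φ2→R] = [9, 9, 9]
r2 m[φ3→R] = [9, 5, 2]
r2 m[φ4→R] = [9, 6, 6]
r2 m[B→φ0] = [72, 56, 63]
r2 m[B→φ1] = [45, 49, 54]
r2 m[B→φ2] = [40, 56, 42]
r2 m[L→φ0] = [1, 1, 1]
r2 m[N→φ1] = [1, 1, 1]
r2 m[R→φ2] = [81, 30, 12]
r2 m[R→φ3] = [81, 54, 54]
r2 m[R→φ4] = [81, 45, 18]
r3 m[φ0→B] = [5, 7, 6]
r3 m[φ0→L] = [216, 360, 392]
r3 m[φ1→B] = [8, 8, 7]
r3 m[φ1→N] = [392, 378, 378]
r3 m[φ2→B] = [729, 567, 648]
r3 m[φ2→R] = [392, 378, 360]
r3 m[φ3→R] = [9, 5, 2]
r3 m[φ4→R] = [9, 6, 6]
r3 m[B→φ0] = [72, 56, 63]
r3 m[B→φ1] = [45, 49, 54]
r3 m[B→φ2] = [40, 56, 42]
r3 m[L→φ0] = [1, 1, 1]
r3 m[N→φ1] = [1, 1, 1]
r3 m[R→φ2] = [81, 30, 12]
r3 m[R→φ3] = [81, 54, 54]
r3 m[R→φ4] = [81, 45, 18]
r4 m[φ0→B] = [5, 7, 6]
r4 m[φ0→L] = [216, 360, 392]
r4 m[φ1→B] = [8, 8, 7]
r4 m[φ1→N] = [392, 378, 378]
r4 m[φ2→B] = [729, 567, 648]
r4 m[φ2→R] = [392, 378, 360]
r4 m[φ3→R] = [9, 5, 2]
r4 m[φ4→R] = [9, 6, 6]
r4 m[B→φ0] = [5832, 4536, 4536]
r4 m[B→φ1] = [3645, 3969, 3888]
r4 m[B→φ2] = [40, 56, 42]
r4 m[L→φ0] = [1, 1, 1]
r4 m[N→φ1] = [1, 1, 1]
r4 m[R→φ2] = [81, 30, 12]
r4 m[R→φ3] = [3528, 2268, 2160]
r4 m[R→φ4] = [3528, 1890, 720]
r5 m[φ0→B] = [5, 7, 6]
r5 m[φ0→L] = [17496, 29160, 31752]
r5 m[φ1→B] = [8, 8, 7]
r5 m[φ1→N] = [31752, 29160, 27783]
r5 m[φ2→B] = [729, 567, 648]
r5 m[φ2→R] = [392, 378, 360]
r5 m[φ3→R] = [9, 5, 2]
r5 m[φ4→R] = [9, 6, 6]
r5 m[B→φ0] = [5832, 4536, 4536]
r5 m[B→φ1] = [3645, 3969, 3888]
r5 m[B→φ2] = [40, 56, 42]
r5 m[L→φ0] = [1, 1, 1]
r5 m[N→φ1] = [1, 1, 1]
r5 m[R→φ2] = [81, 30, 12]
r5 m[R→φ3] = [3528, 2268, 2160]
r5 m[R→φ4] = [3528, 1890, 720]
r6 m[φ0→B] = [5, 7, 6]
r6 m[φ0→L] = [17496, 29160, 31752]
r6 m[φ1→B] = [8, 8, 7]
r6 m[φ1→N] = [31752, 29160, 27783]
r6 m[φ2→B] = [729, 567, 648]
r6 m[φ2→R] = [392, 378, 360]
r6 m[φ3→R] = [9, 5, 2]
r6 m[φ4→R] = [9, 6, 6]
r6 m[B→φ0] = [5832, 4536, 4536]
r6 m[B→φ1] = [3645, 3969, 3888]
r6 m[B→φ2] = [40, 56, 42]
r6 m[L→φ0] = [1, 1, 1]
r6 m[N→φ1] = [1, 1, 1]
r6 m[R→φ2] = [81, 30, 12]
r6 m[R→φ3] = [3528, 2268, 2160]
r6 m[R→φ4] = [3528, 1890, 720]
fixed point reached at round 6
b[L] = ⊗ incoming = [17496, 29160, 31752]

b[L] = [17496, 29160, 31752]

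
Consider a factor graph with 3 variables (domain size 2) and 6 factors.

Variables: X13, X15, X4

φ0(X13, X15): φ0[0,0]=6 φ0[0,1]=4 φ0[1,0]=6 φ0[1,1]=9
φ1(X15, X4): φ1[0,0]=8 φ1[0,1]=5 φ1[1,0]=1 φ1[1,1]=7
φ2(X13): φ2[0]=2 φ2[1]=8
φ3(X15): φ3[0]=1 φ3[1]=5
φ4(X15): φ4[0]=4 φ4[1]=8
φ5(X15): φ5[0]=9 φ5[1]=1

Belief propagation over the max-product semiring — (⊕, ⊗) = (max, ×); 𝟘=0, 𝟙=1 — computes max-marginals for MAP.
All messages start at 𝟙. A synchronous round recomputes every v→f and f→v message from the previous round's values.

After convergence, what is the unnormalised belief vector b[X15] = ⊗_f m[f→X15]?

init: all messages = 𝟙 over 2 values
r1 m[φ0→X13] = [6, 9]
r1 m[φ0→X15] = [6, 9]
r1 m[φ1→X15] = [8, 7]
r1 m[φ1→X4] = [8, 7]
r1 m[φ2→X13] = [2, 8]
r1 m[φ3→X15] = [1, 5]
r1 m[φ4→X15] = [4, 8]
r1 m[φ5→X15] = [9, 1]
r1 m[X13→φ0] = [1, 1]
r1 m[X13→φ2] = [1, 1]
r1 m[X15→φ0] = [1, 1]
r1 m[X15→φ1] = [1, 1]
r1 m[X15→φ3] = [1, 1]
r1 m[X15→φ4] = [1, 1]
r1 m[X15→φ5] = [1, 1]
r1 m[X4→φ1] = [1, 1]
r2 m[φ0→X13] = [6, 9]
r2 m[φ0→X15] = [6, 9]
r2 m[φ1→X15] = [8, 7]
r2 m[φ1→X4] = [8, 7]
r2 m[φ2→X13] = [2, 8]
r2 m[φ3→X15] = [1, 5]
r2 m[φ4→X15] = [4, 8]
r2 m[φ5→X15] = [9, 1]
r2 m[X13→φ0] = [2, 8]
r2 m[X13→φ2] = [6, 9]
r2 m[X15→φ0] = [288, 280]
r2 m[X15→φ1] = [216, 360]
r2 m[X15→φ3] = [1728, 504]
r2 m[X15→φ4] = [432, 315]
r2 m[X15→φ5] = [192, 2520]
r2 m[X4→φ1] = [1, 1]
r3 m[φ0→X13] = [1728, 2520]
r3 m[φ0→X15] = [48, 72]
r3 m[φ1→X15] = [8, 7]
r3 m[φ1→X4] = [1728, 2520]
r3 m[φ2→X13] = [2, 8]
r3 m[φ3→X15] = [1, 5]
r3 m[φ4→X15] = [4, 8]
r3 m[φ5→X15] = [9, 1]
r3 m[X13→φ0] = [2, 8]
r3 m[X13→φ2] = [6, 9]
r3 m[X15→φ0] = [288, 280]
r3 m[X15→φ1] = [216, 360]
r3 m[X15→φ3] = [1728, 504]
r3 m[X15→φ4] = [432, 315]
r3 m[X15→φ5] = [192, 2520]
r3 m[X4→φ1] = [1, 1]
r4 m[φ0→X13] = [1728, 2520]
r4 m[φ0→X15] = [48, 72]
r4 m[φ1→X15] = [8, 7]
r4 m[φ1→X4] = [1728, 2520]
r4 m[φ2→X13] = [2, 8]
r4 m[φ3→X15] = [1, 5]
r4 m[φ4→X15] = [4, 8]
r4 m[φ5→X15] = [9, 1]
r4 m[X13→φ0] = [2, 8]
r4 m[X13→φ2] = [1728, 2520]
r4 m[X15→φ0] = [288, 280]
r4 m[X15→φ1] = [1728, 2880]
r4 m[X15→φ3] = [13824, 4032]
r4 m[X15→φ4] = [3456, 2520]
r4 m[X15→φ5] = [1536, 20160]
r4 m[X4→φ1] = [1, 1]
r5 m[φ0→X13] = [1728, 2520]
r5 m[φ0→X15] = [48, 72]
r5 m[φ1→X15] = [8, 7]
r5 m[φ1→X4] = [13824, 20160]
r5 m[φ2→X13] = [2, 8]
r5 m[φ3→X15] = [1, 5]
r5 m[φ4→X15] = [4, 8]
r5 m[φ5→X15] = [9, 1]
r5 m[X13→φ0] = [2, 8]
r5 m[X13→φ2] = [1728, 2520]
r5 m[X15→φ0] = [288, 280]
r5 m[X15→φ1] = [1728, 2880]
r5 m[X15→φ3] = [13824, 4032]
r5 m[X15→φ4] = [3456, 2520]
r5 m[X15→φ5] = [1536, 20160]
r5 m[X4→φ1] = [1, 1]
r6 m[φ0→X13] = [1728, 2520]
r6 m[φ0→X15] = [48, 72]
r6 m[φ1→X15] = [8, 7]
r6 m[φ1→X4] = [13824, 20160]
r6 m[φ2→X13] = [2, 8]
r6 m[φ3→X15] = [1, 5]
r6 m[φ4→X15] = [4, 8]
r6 m[φ5→X15] = [9, 1]
r6 m[X13→φ0] = [2, 8]
r6 m[X13→φ2] = [1728, 2520]
r6 m[X15→φ0] = [288, 280]
r6 m[X15→φ1] = [1728, 2880]
r6 m[X15→φ3] = [13824, 4032]
r6 m[X15→φ4] = [3456, 2520]
r6 m[X15→φ5] = [1536, 20160]
r6 m[X4→φ1] = [1, 1]
fixed point reached at round 6
b[X15] = ⊗ incoming = [13824, 20160]

b[X15] = [13824, 20160]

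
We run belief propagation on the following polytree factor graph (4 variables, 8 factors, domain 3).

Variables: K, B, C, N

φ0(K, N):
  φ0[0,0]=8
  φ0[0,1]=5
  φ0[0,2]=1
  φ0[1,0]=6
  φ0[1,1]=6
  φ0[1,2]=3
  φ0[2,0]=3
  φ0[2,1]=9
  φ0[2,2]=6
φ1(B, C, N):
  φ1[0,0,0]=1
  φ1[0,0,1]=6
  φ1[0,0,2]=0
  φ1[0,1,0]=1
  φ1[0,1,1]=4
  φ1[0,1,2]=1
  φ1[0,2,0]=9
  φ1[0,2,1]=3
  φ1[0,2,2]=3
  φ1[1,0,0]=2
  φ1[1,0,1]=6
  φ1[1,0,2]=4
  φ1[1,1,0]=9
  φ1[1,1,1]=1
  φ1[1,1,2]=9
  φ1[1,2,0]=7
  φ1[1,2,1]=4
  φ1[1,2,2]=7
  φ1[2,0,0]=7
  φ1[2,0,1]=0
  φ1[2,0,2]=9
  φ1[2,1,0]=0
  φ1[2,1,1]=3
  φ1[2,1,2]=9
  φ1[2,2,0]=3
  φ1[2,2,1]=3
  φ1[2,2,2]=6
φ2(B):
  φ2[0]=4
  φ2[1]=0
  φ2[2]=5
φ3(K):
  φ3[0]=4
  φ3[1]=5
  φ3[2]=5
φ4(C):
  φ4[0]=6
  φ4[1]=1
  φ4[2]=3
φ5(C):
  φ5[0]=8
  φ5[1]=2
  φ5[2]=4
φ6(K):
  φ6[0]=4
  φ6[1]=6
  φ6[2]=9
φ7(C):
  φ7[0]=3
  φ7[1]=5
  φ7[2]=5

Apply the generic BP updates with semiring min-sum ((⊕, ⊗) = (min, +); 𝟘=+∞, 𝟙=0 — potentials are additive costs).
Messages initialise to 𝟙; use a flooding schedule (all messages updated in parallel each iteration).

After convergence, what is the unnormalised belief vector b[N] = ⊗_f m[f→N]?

b[N] = [29, 22, 22]

init: all messages = 𝟙 over 3 values
r1 m[φ0→K] = [1, 3, 3]
r1 m[φ0→N] = [3, 5, 1]
r1 m[φ1→B] = [0, 1, 0]
r1 m[φ1→C] = [0, 0, 3]
r1 m[φ1→N] = [0, 0, 0]
r1 m[φ2→B] = [4, 0, 5]
r1 m[φ3→K] = [4, 5, 5]
r1 m[φ4→C] = [6, 1, 3]
r1 m[φ5→C] = [8, 2, 4]
r1 m[φ6→K] = [4, 6, 9]
r1 m[φ7→C] = [3, 5, 5]
r1 m[K→φ0] = [0, 0, 0]
r1 m[K→φ3] = [0, 0, 0]
r1 m[K→φ6] = [0, 0, 0]
r1 m[B→φ1] = [0, 0, 0]
r1 m[B→φ2] = [0, 0, 0]
r1 m[C→φ1] = [0, 0, 0]
r1 m[C→φ4] = [0, 0, 0]
r1 m[C→φ5] = [0, 0, 0]
r1 m[C→φ7] = [0, 0, 0]
r1 m[N→φ0] = [0, 0, 0]
r1 m[N→φ1] = [0, 0, 0]
r2 m[φ0→K] = [1, 3, 3]
r2 m[φ0→N] = [3, 5, 1]
r2 m[φ1→B] = [0, 1, 0]
r2 m[φ1→C] = [0, 0, 3]
r2 m[φ1→N] = [0, 0, 0]
r2 m[φ2→B] = [4, 0, 5]
r2 m[φ3→K] = [4, 5, 5]
r2 m[φ4→C] = [6, 1, 3]
r2 m[φ5→C] = [8, 2, 4]
r2 m[φ6→K] = [4, 6, 9]
r2 m[φ7→C] = [3, 5, 5]
r2 m[K→φ0] = [8, 11, 14]
r2 m[K→φ3] = [5, 9, 12]
r2 m[K→φ6] = [5, 8, 8]
r2 m[B→φ1] = [4, 0, 5]
r2 m[B→φ2] = [0, 1, 0]
r2 m[C→φ1] = [17, 8, 12]
r2 m[C→φ4] = [11, 7, 12]
r2 m[C→φ5] = [9, 6, 11]
r2 m[C→φ7] = [14, 3, 10]
r2 m[N→φ0] = [0, 0, 0]
r2 m[N→φ1] = [3, 5, 1]
r3 m[φ0→K] = [1, 3, 3]
r3 m[φ0→N] = [16, 13, 9]
r3 m[φ1→B] = [10, 14, 11]
r3 m[φ1→C] = [5, 6, 8]
r3 m[φ1→N] = [13, 9, 13]
r3 m[φ2→B] = [4, 0, 5]
r3 m[φ3→K] = [4, 5, 5]
r3 m[φ4→C] = [6, 1, 3]
r3 m[φ5→C] = [8, 2, 4]
r3 m[φ6→K] = [4, 6, 9]
r3 m[φ7→C] = [3, 5, 5]
r3 m[K→φ0] = [8, 11, 14]
r3 m[K→φ3] = [5, 9, 12]
r3 m[K→φ6] = [5, 8, 8]
r3 m[B→φ1] = [4, 0, 5]
r3 m[B→φ2] = [0, 1, 0]
r3 m[C→φ1] = [17, 8, 12]
r3 m[C→φ4] = [11, 7, 12]
r3 m[C→φ5] = [9, 6, 11]
r3 m[C→φ7] = [14, 3, 10]
r3 m[N→φ0] = [0, 0, 0]
r3 m[N→φ1] = [3, 5, 1]
r4 m[φ0→K] = [1, 3, 3]
r4 m[φ0→N] = [16, 13, 9]
r4 m[φ1→B] = [10, 14, 11]
r4 m[φ1→C] = [5, 6, 8]
r4 m[φ1→N] = [13, 9, 13]
r4 m[φ2→B] = [4, 0, 5]
r4 m[φ3→K] = [4, 5, 5]
r4 m[φ4→C] = [6, 1, 3]
r4 m[φ5→C] = [8, 2, 4]
r4 m[φ6→K] = [4, 6, 9]
r4 m[φ7→C] = [3, 5, 5]
r4 m[K→φ0] = [8, 11, 14]
r4 m[K→φ3] = [5, 9, 12]
r4 m[K→φ6] = [5, 8, 8]
r4 m[B→φ1] = [4, 0, 5]
r4 m[B→φ2] = [10, 14, 11]
r4 m[C→φ1] = [17, 8, 12]
r4 m[C→φ4] = [16, 13, 17]
r4 m[C→φ5] = [14, 12, 16]
r4 m[C→φ7] = [19, 9, 15]
r4 m[N→φ0] = [13, 9, 13]
r4 m[N→φ1] = [16, 13, 9]
r5 m[φ0→K] = [14, 15, 16]
r5 m[φ0→N] = [16, 13, 9]
r5 m[φ1→B] = [18, 22, 24]
r5 m[φ1→C] = [13, 14, 16]
r5 m[φ1→N] = [13, 9, 13]
r5 m[φ2→B] = [4, 0, 5]
r5 m[φ3→K] = [4, 5, 5]
r5 m[φ4→C] = [6, 1, 3]
r5 m[φ5→C] = [8, 2, 4]
r5 m[φ6→K] = [4, 6, 9]
r5 m[φ7→C] = [3, 5, 5]
r5 m[K→φ0] = [8, 11, 14]
r5 m[K→φ3] = [5, 9, 12]
r5 m[K→φ6] = [5, 8, 8]
r5 m[B→φ1] = [4, 0, 5]
r5 m[B→φ2] = [10, 14, 11]
r5 m[C→φ1] = [17, 8, 12]
r5 m[C→φ4] = [16, 13, 17]
r5 m[C→φ5] = [14, 12, 16]
r5 m[C→φ7] = [19, 9, 15]
r5 m[N→φ0] = [13, 9, 13]
r5 m[N→φ1] = [16, 13, 9]
r6 m[φ0→K] = [14, 15, 16]
r6 m[φ0→N] = [16, 13, 9]
r6 m[φ1→B] = [18, 22, 24]
r6 m[φ1→C] = [13, 14, 16]
r6 m[φ1→N] = [13, 9, 13]
r6 m[φ2→B] = [4, 0, 5]
r6 m[φ3→K] = [4, 5, 5]
r6 m[φ4→C] = [6, 1, 3]
r6 m[φ5→C] = [8, 2, 4]
r6 m[φ6→K] = [4, 6, 9]
r6 m[φ7→C] = [3, 5, 5]
r6 m[K→φ0] = [8, 11, 14]
r6 m[K→φ3] = [18, 21, 25]
r6 m[K→φ6] = [18, 20, 21]
r6 m[B→φ1] = [4, 0, 5]
r6 m[B→φ2] = [18, 22, 24]
r6 m[C→φ1] = [17, 8, 12]
r6 m[C→φ4] = [24, 21, 25]
r6 m[C→φ5] = [22, 20, 24]
r6 m[C→φ7] = [27, 17, 23]
r6 m[N→φ0] = [13, 9, 13]
r6 m[N→φ1] = [16, 13, 9]
r7 m[φ0→K] = [14, 15, 16]
r7 m[φ0→N] = [16, 13, 9]
r7 m[φ1→B] = [18, 22, 24]
r7 m[φ1→C] = [13, 14, 16]
r7 m[φ1→N] = [13, 9, 13]
r7 m[φ2→B] = [4, 0, 5]
r7 m[φ3→K] = [4, 5, 5]
r7 m[φ4→C] = [6, 1, 3]
r7 m[φ5→C] = [8, 2, 4]
r7 m[φ6→K] = [4, 6, 9]
r7 m[φ7→C] = [3, 5, 5]
r7 m[K→φ0] = [8, 11, 14]
r7 m[K→φ3] = [18, 21, 25]
r7 m[K→φ6] = [18, 20, 21]
r7 m[B→φ1] = [4, 0, 5]
r7 m[B→φ2] = [18, 22, 24]
r7 m[C→φ1] = [17, 8, 12]
r7 m[C→φ4] = [24, 21, 25]
r7 m[C→φ5] = [22, 20, 24]
r7 m[C→φ7] = [27, 17, 23]
r7 m[N→φ0] = [13, 9, 13]
r7 m[N→φ1] = [16, 13, 9]
fixed point reached at round 7
b[N] = ⊗ incoming = [29, 22, 22]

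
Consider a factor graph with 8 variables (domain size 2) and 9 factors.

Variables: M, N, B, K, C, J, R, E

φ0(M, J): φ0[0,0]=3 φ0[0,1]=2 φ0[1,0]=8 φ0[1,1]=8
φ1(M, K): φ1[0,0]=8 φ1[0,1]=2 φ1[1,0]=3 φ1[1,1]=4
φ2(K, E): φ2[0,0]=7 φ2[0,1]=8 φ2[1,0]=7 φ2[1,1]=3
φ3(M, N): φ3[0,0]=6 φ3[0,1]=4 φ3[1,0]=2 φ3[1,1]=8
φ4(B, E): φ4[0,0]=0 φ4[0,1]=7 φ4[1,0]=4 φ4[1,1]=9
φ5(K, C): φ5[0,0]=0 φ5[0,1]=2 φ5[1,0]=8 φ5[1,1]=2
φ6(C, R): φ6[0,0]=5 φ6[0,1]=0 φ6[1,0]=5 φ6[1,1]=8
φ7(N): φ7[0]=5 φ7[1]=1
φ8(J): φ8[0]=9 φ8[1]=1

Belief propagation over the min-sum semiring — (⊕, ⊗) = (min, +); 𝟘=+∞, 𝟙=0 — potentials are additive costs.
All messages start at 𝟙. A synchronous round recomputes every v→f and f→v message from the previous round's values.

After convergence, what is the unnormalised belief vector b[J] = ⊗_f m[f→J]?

init: all messages = 𝟙 over 2 values
r1 m[φ0→M] = [2, 8]
r1 m[φ0→J] = [3, 2]
r1 m[φ1→M] = [2, 3]
r1 m[φ1→K] = [3, 2]
r1 m[φ2→K] = [7, 3]
r1 m[φ2→E] = [7, 3]
r1 m[φ3→M] = [4, 2]
r1 m[φ3→N] = [2, 4]
r1 m[φ4→B] = [0, 4]
r1 m[φ4→E] = [0, 7]
r1 m[φ5→K] = [0, 2]
r1 m[φ5→C] = [0, 2]
r1 m[φ6→C] = [0, 5]
r1 m[φ6→R] = [5, 0]
r1 m[φ7→N] = [5, 1]
r1 m[φ8→J] = [9, 1]
r1 m[M→φ0] = [0, 0]
r1 m[M→φ1] = [0, 0]
r1 m[M→φ3] = [0, 0]
r1 m[N→φ3] = [0, 0]
r1 m[N→φ7] = [0, 0]
r1 m[B→φ4] = [0, 0]
r1 m[K→φ1] = [0, 0]
r1 m[K→φ2] = [0, 0]
r1 m[K→φ5] = [0, 0]
r1 m[C→φ5] = [0, 0]
r1 m[C→φ6] = [0, 0]
r1 m[J→φ0] = [0, 0]
r1 m[J→φ8] = [0, 0]
r1 m[R→φ6] = [0, 0]
r1 m[E→φ2] = [0, 0]
r1 m[E→φ4] = [0, 0]
r2 m[φ0→M] = [2, 8]
r2 m[φ0→J] = [3, 2]
r2 m[φ1→M] = [2, 3]
r2 m[φ1→K] = [3, 2]
r2 m[φ2→K] = [7, 3]
r2 m[φ2→E] = [7, 3]
r2 m[φ3→M] = [4, 2]
r2 m[φ3→N] = [2, 4]
r2 m[φ4→B] = [0, 4]
r2 m[φ4→E] = [0, 7]
r2 m[φ5→K] = [0, 2]
r2 m[φ5→C] = [0, 2]
r2 m[φ6→C] = [0, 5]
r2 m[φ6→R] = [5, 0]
r2 m[φ7→N] = [5, 1]
r2 m[φ8→J] = [9, 1]
r2 m[M→φ0] = [6, 5]
r2 m[M→φ1] = [6, 10]
r2 m[M→φ3] = [4, 11]
r2 m[N→φ3] = [5, 1]
r2 m[N→φ7] = [2, 4]
r2 m[B→φ4] = [0, 0]
r2 m[K→φ1] = [7, 5]
r2 m[K→φ2] = [3, 4]
r2 m[K→φ5] = [10, 5]
r2 m[C→φ5] = [0, 5]
r2 m[C→φ6] = [0, 2]
r2 m[J→φ0] = [9, 1]
r2 m[J→φ8] = [3, 2]
r2 m[R→φ6] = [0, 0]
r2 m[E→φ2] = [0, 7]
r2 m[E→φ4] = [7, 3]
r3 m[φ0→M] = [3, 9]
r3 m[φ0→J] = [9, 8]
r3 m[φ1→M] = [7, 9]
r3 m[φ1→K] = [13, 8]
r3 m[φ2→K] = [7, 7]
r3 m[φ2→E] = [10, 7]
r3 m[φ3→M] = [5, 7]
r3 m[φ3→N] = [10, 8]
r3 m[φ4→B] = [7, 11]
r3 m[φ4→E] = [0, 7]
r3 m[φ5→K] = [0, 7]
r3 m[φ5→C] = [10, 7]
r3 m[φ6→C] = [0, 5]
r3 m[φ6→R] = [5, 0]
r3 m[φ7→N] = [5, 1]
r3 m[φ8→J] = [9, 1]
r3 m[M→φ0] = [6, 5]
r3 m[M→φ1] = [6, 10]
r3 m[M→φ3] = [4, 11]
r3 m[N→φ3] = [5, 1]
r3 m[N→φ7] = [2, 4]
r3 m[B→φ4] = [0, 0]
r3 m[K→φ1] = [7, 5]
r3 m[K→φ2] = [3, 4]
r3 m[K→φ5] = [10, 5]
r3 m[C→φ5] = [0, 5]
r3 m[C→φ6] = [0, 2]
r3 m[J→φ0] = [9, 1]
r3 m[J→φ8] = [3, 2]
r3 m[R→φ6] = [0, 0]
r3 m[E→φ2] = [0, 7]
r3 m[E→φ4] = [7, 3]
r4 m[φ0→M] = [3, 9]
r4 m[φ0→J] = [9, 8]
r4 m[φ1→M] = [7, 9]
r4 m[φ1→K] = [13, 8]
r4 m[φ2→K] = [7, 7]
r4 m[φ2→E] = [10, 7]
r4 m[φ3→M] = [5, 7]
r4 m[φ3→N] = [10, 8]
r4 m[φ4→B] = [7, 11]
r4 m[φ4→E] = [0, 7]
r4 m[φ5→K] = [0, 7]
r4 m[φ5→C] = [10, 7]
r4 m[φ6→C] = [0, 5]
r4 m[φ6→R] = [5, 0]
r4 m[φ7→N] = [5, 1]
r4 m[φ8→J] = [9, 1]
r4 m[M→φ0] = [12, 16]
r4 m[M→φ1] = [8, 16]
r4 m[M→φ3] = [10, 18]
r4 m[N→φ3] = [5, 1]
r4 m[N→φ7] = [10, 8]
r4 m[B→φ4] = [0, 0]
r4 m[K→φ1] = [7, 14]
r4 m[K→φ2] = [13, 15]
r4 m[K→φ5] = [20, 15]
r4 m[C→φ5] = [0, 5]
r4 m[C→φ6] = [10, 7]
r4 m[J→φ0] = [9, 1]
r4 m[J→φ8] = [9, 8]
r4 m[R→φ6] = [0, 0]
r4 m[E→φ2] = [0, 7]
r4 m[E→φ4] = [10, 7]
r5 m[φ0→M] = [3, 9]
r5 m[φ0→J] = [15, 14]
r5 m[φ1→M] = [15, 10]
r5 m[φ1→K] = [16, 10]
r5 m[φ2→K] = [7, 7]
r5 m[φ2→E] = [20, 18]
r5 m[φ3→M] = [5, 7]
r5 m[φ3→N] = [16, 14]
r5 m[φ4→B] = [10, 14]
r5 m[φ4→E] = [0, 7]
r5 m[φ5→K] = [0, 7]
r5 m[φ5→C] = [20, 17]
r5 m[φ6→C] = [0, 5]
r5 m[φ6→R] = [12, 10]
r5 m[φ7→N] = [5, 1]
r5 m[φ8→J] = [9, 1]
r5 m[M→φ0] = [12, 16]
r5 m[M→φ1] = [8, 16]
r5 m[M→φ3] = [10, 18]
r5 m[N→φ3] = [5, 1]
r5 m[N→φ7] = [10, 8]
r5 m[B→φ4] = [0, 0]
r5 m[K→φ1] = [7, 14]
r5 m[K→φ2] = [13, 15]
r5 m[K→φ5] = [20, 15]
r5 m[C→φ5] = [0, 5]
r5 m[C→φ6] = [10, 7]
r5 m[J→φ0] = [9, 1]
r5 m[J→φ8] = [9, 8]
r5 m[R→φ6] = [0, 0]
r5 m[E→φ2] = [0, 7]
r5 m[E→φ4] = [10, 7]
r6 m[φ0→M] = [3, 9]
r6 m[φ0→J] = [15, 14]
r6 m[φ1→M] = [15, 10]
r6 m[φ1→K] = [16, 10]
r6 m[φ2→K] = [7, 7]
r6 m[φ2→E] = [20, 18]
r6 m[φ3→M] = [5, 7]
r6 m[φ3→N] = [16, 14]
r6 m[φ4→B] = [10, 14]
r6 m[φ4→E] = [0, 7]
r6 m[φ5→K] = [0, 7]
r6 m[φ5→C] = [20, 17]
r6 m[φ6→C] = [0, 5]
r6 m[φ6→R] = [12, 10]
r6 m[φ7→N] = [5, 1]
r6 m[φ8→J] = [9, 1]
r6 m[M→φ0] = [20, 17]
r6 m[M→φ1] = [8, 16]
r6 m[M→φ3] = [18, 19]
r6 m[N→φ3] = [5, 1]
r6 m[N→φ7] = [16, 14]
r6 m[B→φ4] = [0, 0]
r6 m[K→φ1] = [7, 14]
r6 m[K→φ2] = [16, 17]
r6 m[K→φ5] = [23, 17]
r6 m[C→φ5] = [0, 5]
r6 m[C→φ6] = [20, 17]
r6 m[J→φ0] = [9, 1]
r6 m[J→φ8] = [15, 14]
r6 m[R→φ6] = [0, 0]
r6 m[E→φ2] = [0, 7]
r6 m[E→φ4] = [20, 18]
r7 m[φ0→M] = [3, 9]
r7 m[φ0→J] = [23, 22]
r7 m[φ1→M] = [15, 10]
r7 m[φ1→K] = [16, 10]
r7 m[φ2→K] = [7, 7]
r7 m[φ2→E] = [23, 20]
r7 m[φ3→M] = [5, 7]
r7 m[φ3→N] = [21, 22]
r7 m[φ4→B] = [20, 24]
r7 m[φ4→E] = [0, 7]
r7 m[φ5→K] = [0, 7]
r7 m[φ5→C] = [23, 19]
r7 m[φ6→C] = [0, 5]
r7 m[φ6→R] = [22, 20]
r7 m[φ7→N] = [5, 1]
r7 m[φ8→J] = [9, 1]
r7 m[M→φ0] = [20, 17]
r7 m[M→φ1] = [8, 16]
r7 m[M→φ3] = [18, 19]
r7 m[N→φ3] = [5, 1]
r7 m[N→φ7] = [16, 14]
r7 m[B→φ4] = [0, 0]
r7 m[K→φ1] = [7, 14]
r7 m[K→φ2] = [16, 17]
r7 m[K→φ5] = [23, 17]
r7 m[C→φ5] = [0, 5]
r7 m[C→φ6] = [20, 17]
r7 m[J→φ0] = [9, 1]
r7 m[J→φ8] = [15, 14]
r7 m[R→φ6] = [0, 0]
r7 m[E→φ2] = [0, 7]
r7 m[E→φ4] = [20, 18]
r8 m[φ0→M] = [3, 9]
r8 m[φ0→J] = [23, 22]
r8 m[φ1→M] = [15, 10]
r8 m[φ1→K] = [16, 10]
r8 m[φ2→K] = [7, 7]
r8 m[φ2→E] = [23, 20]
r8 m[φ3→M] = [5, 7]
r8 m[φ3→N] = [21, 22]
r8 m[φ4→B] = [20, 24]
r8 m[φ4→E] = [0, 7]
r8 m[φ5→K] = [0, 7]
r8 m[φ5→C] = [23, 19]
r8 m[φ6→C] = [0, 5]
r8 m[φ6→R] = [22, 20]
r8 m[φ7→N] = [5, 1]
r8 m[φ8→J] = [9, 1]
r8 m[M→φ0] = [20, 17]
r8 m[M→φ1] = [8, 16]
r8 m[M→φ3] = [18, 19]
r8 m[N→φ3] = [5, 1]
r8 m[N→φ7] = [21, 22]
r8 m[B→φ4] = [0, 0]
r8 m[K→φ1] = [7, 14]
r8 m[K→φ2] = [16, 17]
r8 m[K→φ5] = [23, 17]
r8 m[C→φ5] = [0, 5]
r8 m[C→φ6] = [23, 19]
r8 m[J→φ0] = [9, 1]
r8 m[J→φ8] = [23, 22]
r8 m[R→φ6] = [0, 0]
r8 m[E→φ2] = [0, 7]
r8 m[E→φ4] = [23, 20]
r9 m[φ0→M] = [3, 9]
r9 m[φ0→J] = [23, 22]
r9 m[φ1→M] = [15, 10]
r9 m[φ1→K] = [16, 10]
r9 m[φ2→K] = [7, 7]
r9 m[φ2→E] = [23, 20]
r9 m[φ3→M] = [5, 7]
r9 m[φ3→N] = [21, 22]
r9 m[φ4→B] = [23, 27]
r9 m[φ4→E] = [0, 7]
r9 m[φ5→K] = [0, 7]
r9 m[φ5→C] = [23, 19]
r9 m[φ6→C] = [0, 5]
r9 m[φ6→R] = [24, 23]
r9 m[φ7→N] = [5, 1]
r9 m[φ8→J] = [9, 1]
r9 m[M→φ0] = [20, 17]
r9 m[M→φ1] = [8, 16]
r9 m[M→φ3] = [18, 19]
r9 m[N→φ3] = [5, 1]
r9 m[N→φ7] = [21, 22]
r9 m[B→φ4] = [0, 0]
r9 m[K→φ1] = [7, 14]
r9 m[K→φ2] = [16, 17]
r9 m[K→φ5] = [23, 17]
r9 m[C→φ5] = [0, 5]
r9 m[C→φ6] = [23, 19]
r9 m[J→φ0] = [9, 1]
r9 m[J→φ8] = [23, 22]
r9 m[R→φ6] = [0, 0]
r9 m[E→φ2] = [0, 7]
r9 m[E→φ4] = [23, 20]
r10 m[φ0→M] = [3, 9]
r10 m[φ0→J] = [23, 22]
r10 m[φ1→M] = [15, 10]
r10 m[φ1→K] = [16, 10]
r10 m[φ2→K] = [7, 7]
r10 m[φ2→E] = [23, 20]
r10 m[φ3→M] = [5, 7]
r10 m[φ3→N] = [21, 22]
r10 m[φ4→B] = [23, 27]
r10 m[φ4→E] = [0, 7]
r10 m[φ5→K] = [0, 7]
r10 m[φ5→C] = [23, 19]
r10 m[φ6→C] = [0, 5]
r10 m[φ6→R] = [24, 23]
r10 m[φ7→N] = [5, 1]
r10 m[φ8→J] = [9, 1]
r10 m[M→φ0] = [20, 17]
r10 m[M→φ1] = [8, 16]
r10 m[M→φ3] = [18, 19]
r10 m[N→φ3] = [5, 1]
r10 m[N→φ7] = [21, 22]
r10 m[B→φ4] = [0, 0]
r10 m[K→φ1] = [7, 14]
r10 m[K→φ2] = [16, 17]
r10 m[K→φ5] = [23, 17]
r10 m[C→φ5] = [0, 5]
r10 m[C→φ6] = [23, 19]
r10 m[J→φ0] = [9, 1]
r10 m[J→φ8] = [23, 22]
r10 m[R→φ6] = [0, 0]
r10 m[E→φ2] = [0, 7]
r10 m[E→φ4] = [23, 20]
fixed point reached at round 10
b[J] = ⊗ incoming = [32, 23]

b[J] = [32, 23]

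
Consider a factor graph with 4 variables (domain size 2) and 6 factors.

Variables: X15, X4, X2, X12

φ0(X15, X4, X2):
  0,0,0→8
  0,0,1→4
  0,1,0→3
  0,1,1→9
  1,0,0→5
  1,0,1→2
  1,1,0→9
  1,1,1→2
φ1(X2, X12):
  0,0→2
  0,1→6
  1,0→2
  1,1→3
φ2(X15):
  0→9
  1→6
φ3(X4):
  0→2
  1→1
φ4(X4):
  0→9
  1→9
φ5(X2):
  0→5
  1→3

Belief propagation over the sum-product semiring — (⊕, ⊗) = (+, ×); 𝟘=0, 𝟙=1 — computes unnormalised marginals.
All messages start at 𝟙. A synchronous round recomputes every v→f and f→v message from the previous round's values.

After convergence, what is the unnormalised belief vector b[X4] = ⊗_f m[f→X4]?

init: all messages = 𝟙 over 2 values
r1 m[φ0→X15] = [24, 18]
r1 m[φ0→X4] = [19, 23]
r1 m[φ0→X2] = [25, 17]
r1 m[φ1→X2] = [8, 5]
r1 m[φ1→X12] = [4, 9]
r1 m[φ2→X15] = [9, 6]
r1 m[φ3→X4] = [2, 1]
r1 m[φ4→X4] = [9, 9]
r1 m[φ5→X2] = [5, 3]
r1 m[X15→φ0] = [1, 1]
r1 m[X15→φ2] = [1, 1]
r1 m[X4→φ0] = [1, 1]
r1 m[X4→φ3] = [1, 1]
r1 m[X4→φ4] = [1, 1]
r1 m[X2→φ0] = [1, 1]
r1 m[X2→φ1] = [1, 1]
r1 m[X2→φ5] = [1, 1]
r1 m[X12→φ1] = [1, 1]
r2 m[φ0→X15] = [24, 18]
r2 m[φ0→X4] = [19, 23]
r2 m[φ0→X2] = [25, 17]
r2 m[φ1→X2] = [8, 5]
r2 m[φ1→X12] = [4, 9]
r2 m[φ2→X15] = [9, 6]
r2 m[φ3→X4] = [2, 1]
r2 m[φ4→X4] = [9, 9]
r2 m[φ5→X2] = [5, 3]
r2 m[X15→φ0] = [9, 6]
r2 m[X15→φ2] = [24, 18]
r2 m[X4→φ0] = [18, 9]
r2 m[X4→φ3] = [171, 207]
r2 m[X4→φ4] = [38, 23]
r2 m[X2→φ0] = [40, 15]
r2 m[X2→φ1] = [125, 51]
r2 m[X2→φ5] = [200, 85]
r2 m[X12→φ1] = [1, 1]
r3 m[φ0→X15] = [9135, 7650]
r3 m[φ0→X4] = [4800, 4635]
r3 m[φ0→X2] = [2565, 1701]
r3 m[φ1→X2] = [8, 5]
r3 m[φ1→X12] = [352, 903]
r3 m[φ2→X15] = [9, 6]
r3 m[φ3→X4] = [2, 1]
r3 m[φ4→X4] = [9, 9]
r3 m[φ5→X2] = [5, 3]
r3 m[X15→φ0] = [9, 6]
r3 m[X15→φ2] = [24, 18]
r3 m[X4→φ0] = [18, 9]
r3 m[X4→φ3] = [171, 207]
r3 m[X4→φ4] = [38, 23]
r3 m[X2→φ0] = [40, 15]
r3 m[X2→φ1] = [125, 51]
r3 m[X2→φ5] = [200, 85]
r3 m[X12→φ1] = [1, 1]
r4 m[φ0→X15] = [9135, 7650]
r4 m[φ0→X4] = [4800, 4635]
r4 m[φ0→X2] = [2565, 1701]
r4 m[φ1→X2] = [8, 5]
r4 m[φ1→X12] = [352, 903]
r4 m[φ2→X15] = [9, 6]
r4 m[φ3→X4] = [2, 1]
r4 m[φ4→X4] = [9, 9]
r4 m[φ5→X2] = [5, 3]
r4 m[X15→φ0] = [9, 6]
r4 m[X15→φ2] = [9135, 7650]
r4 m[X4→φ0] = [18, 9]
r4 m[X4→φ3] = [43200, 41715]
r4 m[X4→φ4] = [9600, 4635]
r4 m[X2→φ0] = [40, 15]
r4 m[X2→φ1] = [12825, 5103]
r4 m[X2→φ5] = [20520, 8505]
r4 m[X12→φ1] = [1, 1]
r5 m[φ0→X15] = [9135, 7650]
r5 m[φ0→X4] = [4800, 4635]
r5 m[φ0→X2] = [2565, 1701]
r5 m[φ1→X2] = [8, 5]
r5 m[φ1→X12] = [35856, 92259]
r5 m[φ2→X15] = [9, 6]
r5 m[φ3→X4] = [2, 1]
r5 m[φ4→X4] = [9, 9]
r5 m[φ5→X2] = [5, 3]
r5 m[X15→φ0] = [9, 6]
r5 m[X15→φ2] = [9135, 7650]
r5 m[X4→φ0] = [18, 9]
r5 m[X4→φ3] = [43200, 41715]
r5 m[X4→φ4] = [9600, 4635]
r5 m[X2→φ0] = [40, 15]
r5 m[X2→φ1] = [12825, 5103]
r5 m[X2→φ5] = [20520, 8505]
r5 m[X12→φ1] = [1, 1]
r6 m[φ0→X15] = [9135, 7650]
r6 m[φ0→X4] = [4800, 4635]
r6 m[φ0→X2] = [2565, 1701]
r6 m[φ1→X2] = [8, 5]
r6 m[φ1→X12] = [35856, 92259]
r6 m[φ2→X15] = [9, 6]
r6 m[φ3→X4] = [2, 1]
r6 m[φ4→X4] = [9, 9]
r6 m[φ5→X2] = [5, 3]
r6 m[X15→φ0] = [9, 6]
r6 m[X15→φ2] = [9135, 7650]
r6 m[X4→φ0] = [18, 9]
r6 m[X4→φ3] = [43200, 41715]
r6 m[X4→φ4] = [9600, 4635]
r6 m[X2→φ0] = [40, 15]
r6 m[X2→φ1] = [12825, 5103]
r6 m[X2→φ5] = [20520, 8505]
r6 m[X12→φ1] = [1, 1]
fixed point reached at round 6
b[X4] = ⊗ incoming = [86400, 41715]

b[X4] = [86400, 41715]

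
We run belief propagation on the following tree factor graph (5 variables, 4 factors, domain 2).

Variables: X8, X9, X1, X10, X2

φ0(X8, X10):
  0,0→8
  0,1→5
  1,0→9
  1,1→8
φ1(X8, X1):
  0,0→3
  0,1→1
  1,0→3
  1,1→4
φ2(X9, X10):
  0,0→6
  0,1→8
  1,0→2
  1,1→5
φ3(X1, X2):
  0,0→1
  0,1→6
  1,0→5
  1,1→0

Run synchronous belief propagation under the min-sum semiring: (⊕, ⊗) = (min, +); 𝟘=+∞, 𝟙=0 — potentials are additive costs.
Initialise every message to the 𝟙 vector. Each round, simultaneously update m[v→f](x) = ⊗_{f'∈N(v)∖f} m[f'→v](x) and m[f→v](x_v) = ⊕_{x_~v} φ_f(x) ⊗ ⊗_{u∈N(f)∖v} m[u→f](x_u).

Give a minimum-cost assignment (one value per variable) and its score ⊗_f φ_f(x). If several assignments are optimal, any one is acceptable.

assignment: (X8=0, X9=1, X1=1, X10=0, X2=1); score = 11

init: all messages = 𝟙 over 2 values
r1 m[φ0→X8] = [5, 8]
r1 m[φ0→X10] = [8, 5]
r1 m[φ1→X8] = [1, 3]
r1 m[φ1→X1] = [3, 1]
r1 m[φ2→X9] = [6, 2]
r1 m[φ2→X10] = [2, 5]
r1 m[φ3→X1] = [1, 0]
r1 m[φ3→X2] = [1, 0]
r1 m[X8→φ0] = [0, 0]
r1 m[X8→φ1] = [0, 0]
r1 m[X9→φ2] = [0, 0]
r1 m[X1→φ1] = [0, 0]
r1 m[X1→φ3] = [0, 0]
r1 m[X10→φ0] = [0, 0]
r1 m[X10→φ2] = [0, 0]
r1 m[X2→φ3] = [0, 0]
r2 m[φ0→X8] = [5, 8]
r2 m[φ0→X10] = [8, 5]
r2 m[φ1→X8] = [1, 3]
r2 m[φ1→X1] = [3, 1]
r2 m[φ2→X9] = [6, 2]
r2 m[φ2→X10] = [2, 5]
r2 m[φ3→X1] = [1, 0]
r2 m[φ3→X2] = [1, 0]
r2 m[X8→φ0] = [1, 3]
r2 m[X8→φ1] = [5, 8]
r2 m[X9→φ2] = [0, 0]
r2 m[X1→φ1] = [1, 0]
r2 m[X1→φ3] = [3, 1]
r2 m[X10→φ0] = [2, 5]
r2 m[X10→φ2] = [8, 5]
r2 m[X2→φ3] = [0, 0]
r3 m[φ0→X8] = [10, 11]
r3 m[φ0→X10] = [9, 6]
r3 m[φ1→X8] = [1, 4]
r3 m[φ1→X1] = [8, 6]
r3 m[φ2→X9] = [13, 10]
r3 m[φ2→X10] = [2, 5]
r3 m[φ3→X1] = [1, 0]
r3 m[φ3→X2] = [4, 1]
r3 m[X8→φ0] = [1, 3]
r3 m[X8→φ1] = [5, 8]
r3 m[X9→φ2] = [0, 0]
r3 m[X1→φ1] = [1, 0]
r3 m[X1→φ3] = [3, 1]
r3 m[X10→φ0] = [2, 5]
r3 m[X10→φ2] = [8, 5]
r3 m[X2→φ3] = [0, 0]
r4 m[φ0→X8] = [10, 11]
r4 m[φ0→X10] = [9, 6]
r4 m[φ1→X8] = [1, 4]
r4 m[φ1→X1] = [8, 6]
r4 m[φ2→X9] = [13, 10]
r4 m[φ2→X10] = [2, 5]
r4 m[φ3→X1] = [1, 0]
r4 m[φ3→X2] = [4, 1]
r4 m[X8→φ0] = [1, 4]
r4 m[X8→φ1] = [10, 11]
r4 m[X9→φ2] = [0, 0]
r4 m[X1→φ1] = [1, 0]
r4 m[X1→φ3] = [8, 6]
r4 m[X10→φ0] = [2, 5]
r4 m[X10→φ2] = [9, 6]
r4 m[X2→φ3] = [0, 0]
r5 m[φ0→X8] = [10, 11]
r5 m[φ0→X10] = [9, 6]
r5 m[φ1→X8] = [1, 4]
r5 m[φ1→X1] = [13, 11]
r5 m[φ2→X9] = [14, 11]
r5 m[φ2→X10] = [2, 5]
r5 m[φ3→X1] = [1, 0]
r5 m[φ3→X2] = [9, 6]
r5 m[X8→φ0] = [1, 4]
r5 m[X8→φ1] = [10, 11]
r5 m[X9→φ2] = [0, 0]
r5 m[X1→φ1] = [1, 0]
r5 m[X1→φ3] = [8, 6]
r5 m[X10→φ0] = [2, 5]
r5 m[X10→φ2] = [9, 6]
r5 m[X2→φ3] = [0, 0]
r6 m[φ0→X8] = [10, 11]
r6 m[φ0→X10] = [9, 6]
r6 m[φ1→X8] = [1, 4]
r6 m[φ1→X1] = [13, 11]
r6 m[φ2→X9] = [14, 11]
r6 m[φ2→X10] = [2, 5]
r6 m[φ3→X1] = [1, 0]
r6 m[φ3→X2] = [9, 6]
r6 m[X8→φ0] = [1, 4]
r6 m[X8→φ1] = [10, 11]
r6 m[X9→φ2] = [0, 0]
r6 m[X1→φ1] = [1, 0]
r6 m[X1→φ3] = [13, 11]
r6 m[X10→φ0] = [2, 5]
r6 m[X10→φ2] = [9, 6]
r6 m[X2→φ3] = [0, 0]
r7 m[φ0→X8] = [10, 11]
r7 m[φ0→X10] = [9, 6]
r7 m[φ1→X8] = [1, 4]
r7 m[φ1→X1] = [13, 11]
r7 m[φ2→X9] = [14, 11]
r7 m[φ2→X10] = [2, 5]
r7 m[φ3→X1] = [1, 0]
r7 m[φ3→X2] = [14, 11]
r7 m[X8→φ0] = [1, 4]
r7 m[X8→φ1] = [10, 11]
r7 m[X9→φ2] = [0, 0]
r7 m[X1→φ1] = [1, 0]
r7 m[X1→φ3] = [13, 11]
r7 m[X10→φ0] = [2, 5]
r7 m[X10→φ2] = [9, 6]
r7 m[X2→φ3] = [0, 0]
r8 m[φ0→X8] = [10, 11]
r8 m[φ0→X10] = [9, 6]
r8 m[φ1→X8] = [1, 4]
r8 m[φ1→X1] = [13, 11]
r8 m[φ2→X9] = [14, 11]
r8 m[φ2→X10] = [2, 5]
r8 m[φ3→X1] = [1, 0]
r8 m[φ3→X2] = [14, 11]
r8 m[X8→φ0] = [1, 4]
r8 m[X8→φ1] = [10, 11]
r8 m[X9→φ2] = [0, 0]
r8 m[X1→φ1] = [1, 0]
r8 m[X1→φ3] = [13, 11]
r8 m[X10→φ0] = [2, 5]
r8 m[X10→φ2] = [9, 6]
r8 m[X2→φ3] = [0, 0]
fixed point reached at round 8
traceback from X8: (X8=0, X9=1, X1=1, X10=0, X2=1), score=11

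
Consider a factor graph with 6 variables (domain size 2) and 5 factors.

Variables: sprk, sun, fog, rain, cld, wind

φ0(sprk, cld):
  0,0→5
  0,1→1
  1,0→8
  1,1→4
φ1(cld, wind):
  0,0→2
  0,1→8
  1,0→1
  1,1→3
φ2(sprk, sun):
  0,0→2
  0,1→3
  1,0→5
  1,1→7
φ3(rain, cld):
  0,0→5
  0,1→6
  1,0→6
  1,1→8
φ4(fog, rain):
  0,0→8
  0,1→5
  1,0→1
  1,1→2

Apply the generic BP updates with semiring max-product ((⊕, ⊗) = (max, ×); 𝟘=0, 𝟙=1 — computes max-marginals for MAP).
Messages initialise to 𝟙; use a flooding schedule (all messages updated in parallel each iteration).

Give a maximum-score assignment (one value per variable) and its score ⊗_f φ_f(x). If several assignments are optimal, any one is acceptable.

init: all messages = 𝟙 over 2 values
r1 m[φ0→sprk] = [5, 8]
r1 m[φ0→cld] = [8, 4]
r1 m[φ1→cld] = [8, 3]
r1 m[φ1→wind] = [2, 8]
r1 m[φ2→sprk] = [3, 7]
r1 m[φ2→sun] = [5, 7]
r1 m[φ3→rain] = [6, 8]
r1 m[φ3→cld] = [6, 8]
r1 m[φ4→fog] = [8, 2]
r1 m[φ4→rain] = [8, 5]
r1 m[sprk→φ0] = [1, 1]
r1 m[sprk→φ2] = [1, 1]
r1 m[sun→φ2] = [1, 1]
r1 m[fog→φ4] = [1, 1]
r1 m[rain→φ3] = [1, 1]
r1 m[rain→φ4] = [1, 1]
r1 m[cld→φ0] = [1, 1]
r1 m[cld→φ1] = [1, 1]
r1 m[cld→φ3] = [1, 1]
r1 m[wind→φ1] = [1, 1]
r2 m[φ0→sprk] = [5, 8]
r2 m[φ0→cld] = [8, 4]
r2 m[φ1→cld] = [8, 3]
r2 m[φ1→wind] = [2, 8]
r2 m[φ2→sprk] = [3, 7]
r2 m[φ2→sun] = [5, 7]
r2 m[φ3→rain] = [6, 8]
r2 m[φ3→cld] = [6, 8]
r2 m[φ4→fog] = [8, 2]
r2 m[φ4→rain] = [8, 5]
r2 m[sprk→φ0] = [3, 7]
r2 m[sprk→φ2] = [5, 8]
r2 m[sun→φ2] = [1, 1]
r2 m[fog→φ4] = [1, 1]
r2 m[rain→φ3] = [8, 5]
r2 m[rain→φ4] = [6, 8]
r2 m[cld→φ0] = [48, 24]
r2 m[cld→φ1] = [48, 32]
r2 m[cld→φ3] = [64, 12]
r2 m[wind→φ1] = [1, 1]
r3 m[φ0→sprk] = [240, 384]
r3 m[φ0→cld] = [56, 28]
r3 m[φ1→cld] = [8, 3]
r3 m[φ1→wind] = [96, 384]
r3 m[φ2→sprk] = [3, 7]
r3 m[φ2→sun] = [40, 56]
r3 m[φ3→rain] = [320, 384]
r3 m[φ3→cld] = [40, 48]
r3 m[φ4→fog] = [48, 16]
r3 m[φ4→rain] = [8, 5]
r3 m[sprk→φ0] = [3, 7]
r3 m[sprk→φ2] = [5, 8]
r3 m[sun→φ2] = [1, 1]
r3 m[fog→φ4] = [1, 1]
r3 m[rain→φ3] = [8, 5]
r3 m[rain→φ4] = [6, 8]
r3 m[cld→φ0] = [48, 24]
r3 m[cld→φ1] = [48, 32]
r3 m[cld→φ3] = [64, 12]
r3 m[wind→φ1] = [1, 1]
r4 m[φ0→sprk] = [240, 384]
r4 m[φ0→cld] = [56, 28]
r4 m[φ1→cld] = [8, 3]
r4 m[φ1→wind] = [96, 384]
r4 m[φ2→sprk] = [3, 7]
r4 m[φ2→sun] = [40, 56]
r4 m[φ3→rain] = [320, 384]
r4 m[φ3→cld] = [40, 48]
r4 m[φ4→fog] = [48, 16]
r4 m[φ4→rain] = [8, 5]
r4 m[sprk→φ0] = [3, 7]
r4 m[sprk→φ2] = [240, 384]
r4 m[sun→φ2] = [1, 1]
r4 m[fog→φ4] = [1, 1]
r4 m[rain→φ3] = [8, 5]
r4 m[rain→φ4] = [320, 384]
r4 m[cld→φ0] = [320, 144]
r4 m[cld→φ1] = [2240, 1344]
r4 m[cld→φ3] = [448, 84]
r4 m[wind→φ1] = [1, 1]
r5 m[φ0→sprk] = [1600, 2560]
r5 m[φ0→cld] = [56, 28]
r5 m[φ1→cld] = [8, 3]
r5 m[φ1→wind] = [4480, 17920]
r5 m[φ2→sprk] = [3, 7]
r5 m[φ2→sun] = [1920, 2688]
r5 m[φ3→rain] = [2240, 2688]
r5 m[φ3→cld] = [40, 48]
r5 m[φ4→fog] = [2560, 768]
r5 m[φ4→rain] = [8, 5]
r5 m[sprk→φ0] = [3, 7]
r5 m[sprk→φ2] = [240, 384]
r5 m[sun→φ2] = [1, 1]
r5 m[fog→φ4] = [1, 1]
r5 m[rain→φ3] = [8, 5]
r5 m[rain→φ4] = [320, 384]
r5 m[cld→φ0] = [320, 144]
r5 m[cld→φ1] = [2240, 1344]
r5 m[cld→φ3] = [448, 84]
r5 m[wind→φ1] = [1, 1]
r6 m[φ0→sprk] = [1600, 2560]
r6 m[φ0→cld] = [56, 28]
r6 m[φ1→cld] = [8, 3]
r6 m[φ1→wind] = [4480, 17920]
r6 m[φ2→sprk] = [3, 7]
r6 m[φ2→sun] = [1920, 2688]
r6 m[φ3→rain] = [2240, 2688]
r6 m[φ3→cld] = [40, 48]
r6 m[φ4→fog] = [2560, 768]
r6 m[φ4→rain] = [8, 5]
r6 m[sprk→φ0] = [3, 7]
r6 m[sprk→φ2] = [1600, 2560]
r6 m[sun→φ2] = [1, 1]
r6 m[fog→φ4] = [1, 1]
r6 m[rain→φ3] = [8, 5]
r6 m[rain→φ4] = [2240, 2688]
r6 m[cld→φ0] = [320, 144]
r6 m[cld→φ1] = [2240, 1344]
r6 m[cld→φ3] = [448, 84]
r6 m[wind→φ1] = [1, 1]
r7 m[φ0→sprk] = [1600, 2560]
r7 m[φ0→cld] = [56, 28]
r7 m[φ1→cld] = [8, 3]
r7 m[φ1→wind] = [4480, 17920]
r7 m[φ2→sprk] = [3, 7]
r7 m[φ2→sun] = [12800, 17920]
r7 m[φ3→rain] = [2240, 2688]
r7 m[φ3→cld] = [40, 48]
r7 m[φ4→fog] = [17920, 5376]
r7 m[φ4→rain] = [8, 5]
r7 m[sprk→φ0] = [3, 7]
r7 m[sprk→φ2] = [1600, 2560]
r7 m[sun→φ2] = [1, 1]
r7 m[fog→φ4] = [1, 1]
r7 m[rain→φ3] = [8, 5]
r7 m[rain→φ4] = [2240, 2688]
r7 m[cld→φ0] = [320, 144]
r7 m[cld→φ1] = [2240, 1344]
r7 m[cld→φ3] = [448, 84]
r7 m[wind→φ1] = [1, 1]
r8 m[φ0→sprk] = [1600, 2560]
r8 m[φ0→cld] = [56, 28]
r8 m[φ1→cld] = [8, 3]
r8 m[φ1→wind] = [4480, 17920]
r8 m[φ2→sprk] = [3, 7]
r8 m[φ2→sun] = [12800, 17920]
r8 m[φ3→rain] = [2240, 2688]
r8 m[φ3→cld] = [40, 48]
r8 m[φ4→fog] = [17920, 5376]
r8 m[φ4→rain] = [8, 5]
r8 m[sprk→φ0] = [3, 7]
r8 m[sprk→φ2] = [1600, 2560]
r8 m[sun→φ2] = [1, 1]
r8 m[fog→φ4] = [1, 1]
r8 m[rain→φ3] = [8, 5]
r8 m[rain→φ4] = [2240, 2688]
r8 m[cld→φ0] = [320, 144]
r8 m[cld→φ1] = [2240, 1344]
r8 m[cld→φ3] = [448, 84]
r8 m[wind→φ1] = [1, 1]
fixed point reached at round 8
traceback from sprk: (sprk=1, sun=1, fog=0, rain=0, cld=0, wind=1), score=17920

assignment: (sprk=1, sun=1, fog=0, rain=0, cld=0, wind=1); score = 17920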